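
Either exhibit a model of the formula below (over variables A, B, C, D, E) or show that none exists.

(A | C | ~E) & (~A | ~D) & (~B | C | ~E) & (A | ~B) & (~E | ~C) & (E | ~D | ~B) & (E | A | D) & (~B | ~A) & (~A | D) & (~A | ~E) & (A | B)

Try A = 0.
From the singleton clause (~B), B = 0.
Now (B) is unsatisfied and unit — conflict.
That branch fails; take A = 1 instead.
From the singleton clause (~D), D = 0.
Now (D) is unsatisfied and unit — conflict.
Both values of A lead to a conflict.

UNSATISFIABLE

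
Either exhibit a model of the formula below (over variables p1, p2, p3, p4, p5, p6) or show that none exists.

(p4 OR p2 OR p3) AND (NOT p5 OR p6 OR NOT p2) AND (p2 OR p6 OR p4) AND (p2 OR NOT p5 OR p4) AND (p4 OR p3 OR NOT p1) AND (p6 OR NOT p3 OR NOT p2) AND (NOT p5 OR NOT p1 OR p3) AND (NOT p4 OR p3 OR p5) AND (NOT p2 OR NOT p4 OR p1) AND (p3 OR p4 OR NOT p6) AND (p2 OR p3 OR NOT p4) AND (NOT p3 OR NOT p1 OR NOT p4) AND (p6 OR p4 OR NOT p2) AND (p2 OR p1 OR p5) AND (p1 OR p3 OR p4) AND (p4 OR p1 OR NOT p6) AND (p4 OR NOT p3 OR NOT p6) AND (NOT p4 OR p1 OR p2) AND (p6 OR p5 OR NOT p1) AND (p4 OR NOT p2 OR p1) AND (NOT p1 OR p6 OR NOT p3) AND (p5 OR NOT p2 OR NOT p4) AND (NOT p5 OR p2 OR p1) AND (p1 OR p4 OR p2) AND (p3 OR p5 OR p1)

UNSATISFIABLE

Suppose p4 = true.
Suppose p3 = true.
From the singleton clause (NOT p1), p1 = false.
From the singleton clause (NOT p2), p2 = false.
Now (p2) is unsatisfied and unit — conflict.
Undo p3 and try p3 = false.
From the singleton clause (p5), p5 = true.
From the singleton clause (NOT p1), p1 = false.
From the singleton clause (NOT p2), p2 = false.
Now (p2) is unsatisfied and unit — conflict.
Neither p3 = true nor p3 = false works.
Undo p4 and try p4 = false.
Suppose p2 = true.
From the singleton clause (p6), p6 = true.
From the singleton clause (p3), p3 = true.
Now (NOT p3) is unsatisfied and unit — conflict.
Undo p2 and try p2 = false.
From the singleton clause (p3), p3 = true.
From the singleton clause (p6), p6 = true.
Now (NOT p6) is unsatisfied and unit — conflict.
Neither p2 = true nor p2 = false works.
Neither p4 = true nor p4 = false works.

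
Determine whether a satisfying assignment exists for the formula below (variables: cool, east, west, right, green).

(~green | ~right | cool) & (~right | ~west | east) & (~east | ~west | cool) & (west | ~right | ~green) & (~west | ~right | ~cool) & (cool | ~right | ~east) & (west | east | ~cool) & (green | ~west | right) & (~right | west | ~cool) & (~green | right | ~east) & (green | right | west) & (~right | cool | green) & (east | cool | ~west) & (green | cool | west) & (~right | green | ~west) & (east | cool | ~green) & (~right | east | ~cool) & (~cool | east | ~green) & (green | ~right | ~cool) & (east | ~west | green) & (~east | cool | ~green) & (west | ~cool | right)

Unsatisfiable

Try green = 0.
Try west = 0.
(right) alone gives right = 1.
(~cool) alone gives cool = 0.
That conflicts with the unit clause (cool).
Backtrack on west: now try west = 1.
(right) alone gives right = 1.
That conflicts with the unit clause (~right).
Both values of west lead to a conflict.
Backtrack on green: now try green = 1.
Try right = 0.
(~east) alone gives east = 0.
(cool) alone gives cool = 1.
That conflicts with the unit clause (~cool).
Backtrack on right: now try right = 1.
(cool) alone gives cool = 1.
(west) alone gives west = 1.
That conflicts with the unit clause (~west).
Both values of right lead to a conflict.
Both values of green lead to a conflict.
No assignment satisfies every clause.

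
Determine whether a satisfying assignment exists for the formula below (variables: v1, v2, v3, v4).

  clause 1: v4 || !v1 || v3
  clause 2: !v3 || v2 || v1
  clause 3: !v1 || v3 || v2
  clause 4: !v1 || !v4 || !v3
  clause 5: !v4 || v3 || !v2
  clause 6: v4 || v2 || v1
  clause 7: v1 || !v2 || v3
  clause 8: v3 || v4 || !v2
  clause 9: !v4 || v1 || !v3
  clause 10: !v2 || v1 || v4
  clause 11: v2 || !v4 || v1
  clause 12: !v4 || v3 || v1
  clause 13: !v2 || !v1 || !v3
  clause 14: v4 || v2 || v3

Suppose v4 = false.
Suppose v1 = true.
(v3) alone gives v3 = true.
(!v2) alone gives v2 = false.
All clauses are satisfied.
A satisfying assignment: v1: true,  v2: false,  v3: true,  v4: false.

Satisfiable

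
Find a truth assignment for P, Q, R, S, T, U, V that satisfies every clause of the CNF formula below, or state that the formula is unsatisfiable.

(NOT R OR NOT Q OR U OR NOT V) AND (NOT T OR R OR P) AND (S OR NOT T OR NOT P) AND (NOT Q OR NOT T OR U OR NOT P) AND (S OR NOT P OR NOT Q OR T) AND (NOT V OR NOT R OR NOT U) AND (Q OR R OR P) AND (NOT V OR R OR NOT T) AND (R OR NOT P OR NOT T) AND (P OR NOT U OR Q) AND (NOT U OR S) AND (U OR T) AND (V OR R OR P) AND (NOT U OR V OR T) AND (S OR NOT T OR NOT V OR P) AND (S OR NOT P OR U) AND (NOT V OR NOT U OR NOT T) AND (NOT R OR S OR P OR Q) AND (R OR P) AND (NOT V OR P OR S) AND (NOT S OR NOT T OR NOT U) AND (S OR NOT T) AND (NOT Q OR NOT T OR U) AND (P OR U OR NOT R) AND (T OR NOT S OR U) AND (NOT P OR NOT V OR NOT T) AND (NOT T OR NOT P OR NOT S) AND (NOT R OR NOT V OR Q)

Suppose U = true.
The clause (S) is unit, so S = true.
The clause (NOT T) is unit, so T = false.
The clause (V) is unit, so V = true.
The clause (NOT R) is unit, so R = false.
The clause (P) is unit, so P = true.
Every clause is now satisfied; Q is unconstrained.

P: true, Q: false, R: false, S: true, T: false, U: true, V: true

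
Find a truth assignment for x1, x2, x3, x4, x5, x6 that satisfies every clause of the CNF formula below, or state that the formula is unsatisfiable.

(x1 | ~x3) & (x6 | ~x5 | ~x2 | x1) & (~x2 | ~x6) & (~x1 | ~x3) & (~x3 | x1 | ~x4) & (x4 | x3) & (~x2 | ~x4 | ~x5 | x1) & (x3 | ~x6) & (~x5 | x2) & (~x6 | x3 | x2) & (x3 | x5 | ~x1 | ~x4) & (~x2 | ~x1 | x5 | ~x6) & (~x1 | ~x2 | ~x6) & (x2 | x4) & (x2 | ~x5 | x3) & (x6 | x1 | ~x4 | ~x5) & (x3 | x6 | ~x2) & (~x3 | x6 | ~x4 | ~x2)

x1: 0; x2: 0; x3: 0; x4: 1; x5: 0; x6: 0

Suppose x1 = 0.
(~x3) alone gives x3 = 0.
(x4) alone gives x4 = 1.
(~x6) alone gives x6 = 0.
(~x5) alone gives x5 = 0.
(~x2) alone gives x2 = 0.
Every clause now holds.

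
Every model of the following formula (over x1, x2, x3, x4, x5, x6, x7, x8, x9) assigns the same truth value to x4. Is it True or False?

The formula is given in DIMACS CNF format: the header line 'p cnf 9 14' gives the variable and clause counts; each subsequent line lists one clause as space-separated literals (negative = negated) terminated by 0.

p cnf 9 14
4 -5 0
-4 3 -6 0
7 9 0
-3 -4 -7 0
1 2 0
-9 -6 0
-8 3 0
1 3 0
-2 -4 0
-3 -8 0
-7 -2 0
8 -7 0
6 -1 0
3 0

False

Suppose x4 = True.
Unit clause (¬x2) forces x2 = False.
Unit clause (x1) forces x1 = True.
Unit clause (x6) forces x6 = True.
Unit clause (x3) forces x3 = True.
Unit clause (¬x7) forces x7 = False.
Unit clause (x9) forces x9 = True.
Now (¬x9) is unsatisfied and unit — conflict.
So every satisfying assignment has x4 = False.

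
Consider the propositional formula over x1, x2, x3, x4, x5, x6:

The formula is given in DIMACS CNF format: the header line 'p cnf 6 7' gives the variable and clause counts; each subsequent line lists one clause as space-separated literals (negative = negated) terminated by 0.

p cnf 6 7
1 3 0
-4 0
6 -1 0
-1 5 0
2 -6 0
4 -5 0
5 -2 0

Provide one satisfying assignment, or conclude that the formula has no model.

x1: False,  x2: False,  x3: True,  x4: False,  x5: False,  x6: False

The clause (¬x4) is unit, so x4 = False.
The clause (¬x5) is unit, so x5 = False.
The clause (¬x1) is unit, so x1 = False.
The clause (x3) is unit, so x3 = True.
The clause (¬x2) is unit, so x2 = False.
The clause (¬x6) is unit, so x6 = False.
All clauses are satisfied.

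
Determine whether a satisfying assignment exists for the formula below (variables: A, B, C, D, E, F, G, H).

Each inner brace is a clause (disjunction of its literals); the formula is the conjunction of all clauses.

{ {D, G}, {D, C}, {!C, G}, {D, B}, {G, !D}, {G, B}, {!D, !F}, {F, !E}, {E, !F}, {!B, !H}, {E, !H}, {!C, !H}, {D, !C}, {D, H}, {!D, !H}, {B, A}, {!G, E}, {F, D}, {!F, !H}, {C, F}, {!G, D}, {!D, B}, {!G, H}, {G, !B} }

No, unsatisfiable

Branch on D: set D = true.
Unit clause (G) forces G = true.
Unit clause (!F) forces F = false.
Unit clause (!E) forces E = false.
Now (E) is unsatisfied and unit — conflict.
So D must be the other value — set D = false.
Unit clause (G) forces G = true.
Now (!G) is unsatisfied and unit — conflict.
Neither D = true nor D = false works.
No assignment satisfies every clause.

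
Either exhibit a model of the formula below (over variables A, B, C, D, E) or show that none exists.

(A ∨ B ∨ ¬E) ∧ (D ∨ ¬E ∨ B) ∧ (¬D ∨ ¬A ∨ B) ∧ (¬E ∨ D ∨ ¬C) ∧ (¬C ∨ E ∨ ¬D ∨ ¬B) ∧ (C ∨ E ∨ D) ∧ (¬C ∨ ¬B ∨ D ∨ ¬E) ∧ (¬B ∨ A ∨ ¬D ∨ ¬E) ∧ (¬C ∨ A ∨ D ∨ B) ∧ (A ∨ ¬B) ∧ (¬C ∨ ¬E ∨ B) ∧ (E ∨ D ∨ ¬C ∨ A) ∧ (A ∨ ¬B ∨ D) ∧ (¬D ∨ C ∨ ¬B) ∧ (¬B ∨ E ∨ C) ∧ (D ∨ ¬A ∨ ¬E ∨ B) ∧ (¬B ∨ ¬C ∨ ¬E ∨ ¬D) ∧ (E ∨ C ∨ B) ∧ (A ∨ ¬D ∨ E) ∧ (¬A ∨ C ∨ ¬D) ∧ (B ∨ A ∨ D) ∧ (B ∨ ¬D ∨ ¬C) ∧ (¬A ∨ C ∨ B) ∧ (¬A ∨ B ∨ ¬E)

Suppose A = True.
Suppose D = False.
Suppose E = False.
(C) alone gives C = True.
No clause remains; B is free.

A: True,  B: False,  C: True,  D: False,  E: False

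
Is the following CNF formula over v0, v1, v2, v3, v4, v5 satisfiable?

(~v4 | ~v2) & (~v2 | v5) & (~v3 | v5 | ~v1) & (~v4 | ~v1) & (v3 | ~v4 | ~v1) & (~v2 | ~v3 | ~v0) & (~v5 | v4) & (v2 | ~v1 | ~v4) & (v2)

No

Unit clause (v2) forces v2 = 1.
Unit clause (~v4) forces v4 = 0.
Unit clause (v5) forces v5 = 1.
That conflicts with the unit clause (~v5).
No assignment satisfies every clause.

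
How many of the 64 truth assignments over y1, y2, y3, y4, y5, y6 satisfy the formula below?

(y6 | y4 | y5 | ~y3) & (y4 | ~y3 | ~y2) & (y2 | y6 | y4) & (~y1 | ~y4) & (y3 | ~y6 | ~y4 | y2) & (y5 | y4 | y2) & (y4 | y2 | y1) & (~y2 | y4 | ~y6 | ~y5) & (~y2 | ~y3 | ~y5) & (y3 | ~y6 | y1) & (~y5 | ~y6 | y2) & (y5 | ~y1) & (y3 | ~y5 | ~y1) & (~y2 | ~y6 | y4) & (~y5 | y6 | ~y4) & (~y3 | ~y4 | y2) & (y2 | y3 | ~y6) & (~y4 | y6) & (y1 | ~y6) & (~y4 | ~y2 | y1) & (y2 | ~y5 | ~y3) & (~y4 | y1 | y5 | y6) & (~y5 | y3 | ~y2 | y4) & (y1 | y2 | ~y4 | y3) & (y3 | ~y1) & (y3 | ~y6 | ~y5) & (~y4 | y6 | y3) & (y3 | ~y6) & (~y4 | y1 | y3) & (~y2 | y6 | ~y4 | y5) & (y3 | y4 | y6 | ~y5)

1

There are 2^6 = 64 truth assignments over (y1, y2, y3, y4, y5, y6).
Split on y3. With y3 = 1, the clauses containing y3 are satisfied and ~y3 drops from the rest; 0 of the 2^5 = 32 assignments to the other variables satisfy what remains.
With y3 = 0, by the same count on the reduced clause set, 1 assignment works.
(One model: y1=F, y2=T, y3=F, y4=F, y5=F, y6=F.)
Total: 0 + 1 = 1.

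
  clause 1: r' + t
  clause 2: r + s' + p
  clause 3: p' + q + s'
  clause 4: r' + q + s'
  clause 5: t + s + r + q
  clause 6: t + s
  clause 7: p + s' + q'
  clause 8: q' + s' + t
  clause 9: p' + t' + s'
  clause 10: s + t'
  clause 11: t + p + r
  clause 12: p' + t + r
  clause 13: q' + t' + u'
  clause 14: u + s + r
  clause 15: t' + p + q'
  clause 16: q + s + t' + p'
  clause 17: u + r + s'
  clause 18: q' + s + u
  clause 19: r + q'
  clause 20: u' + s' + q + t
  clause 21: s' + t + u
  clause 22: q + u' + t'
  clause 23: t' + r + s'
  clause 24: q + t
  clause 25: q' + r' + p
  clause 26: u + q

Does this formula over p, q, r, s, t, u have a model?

Suppose r = 0.
Unit clause (q') forces q = 0.
Unit clause (t) forces t = 1.
Unit clause (s) forces s = 1.
But (s') is also a unit clause — contradiction.
That branch fails; take r = 1 instead.
Unit clause (t) forces t = 1.
Unit clause (s) forces s = 1.
Unit clause (q) forces q = 1.
Unit clause (p) forces p = 1.
But (p') is also a unit clause — contradiction.
Either choice for r ends in contradiction.
No assignment satisfies every clause.

No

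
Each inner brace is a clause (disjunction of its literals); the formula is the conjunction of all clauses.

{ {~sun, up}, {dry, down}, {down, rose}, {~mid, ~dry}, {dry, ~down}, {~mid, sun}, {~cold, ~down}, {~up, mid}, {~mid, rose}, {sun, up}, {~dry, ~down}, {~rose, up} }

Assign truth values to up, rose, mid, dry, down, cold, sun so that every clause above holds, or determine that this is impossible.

Try sun = 0.
From the singleton clause (~mid), mid = 0.
From the singleton clause (~up), up = 0.
That conflicts with the unit clause (up).
Undo sun and try sun = 1.
From the singleton clause (up), up = 1.
From the singleton clause (mid), mid = 1.
From the singleton clause (~dry), dry = 0.
From the singleton clause (down), down = 1.
That conflicts with the unit clause (~down).
Both values of sun lead to a conflict.

UNSATISFIABLE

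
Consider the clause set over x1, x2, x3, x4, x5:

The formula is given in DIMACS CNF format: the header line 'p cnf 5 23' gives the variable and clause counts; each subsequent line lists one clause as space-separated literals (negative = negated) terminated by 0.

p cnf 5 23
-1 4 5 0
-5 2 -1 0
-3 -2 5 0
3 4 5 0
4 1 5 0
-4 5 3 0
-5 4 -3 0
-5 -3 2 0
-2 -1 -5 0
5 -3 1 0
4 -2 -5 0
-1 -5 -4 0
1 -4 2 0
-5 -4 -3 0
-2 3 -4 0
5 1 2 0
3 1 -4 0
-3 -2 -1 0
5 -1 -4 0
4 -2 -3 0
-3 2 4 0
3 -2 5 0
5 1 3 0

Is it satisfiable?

Branch on x1: set x1 = False.
Branch on x4: set x4 = False.
Unit clause (x5) forces x5 = True.
Unit clause (¬x3) forces x3 = False.
Unit clause (¬x2) forces x2 = False.
This assignment satisfies each clause.
A satisfying assignment: x1: False, x2: False, x3: False, x4: False, x5: True.

Yes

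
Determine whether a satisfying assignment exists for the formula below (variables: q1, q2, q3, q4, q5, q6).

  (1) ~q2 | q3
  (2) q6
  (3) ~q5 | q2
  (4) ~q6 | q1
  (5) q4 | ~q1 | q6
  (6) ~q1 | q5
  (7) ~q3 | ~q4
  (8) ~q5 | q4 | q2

Yes, satisfiable

(q6) alone gives q6 = 1.
(q1) alone gives q1 = 1.
(q5) alone gives q5 = 1.
(q2) alone gives q2 = 1.
(q3) alone gives q3 = 1.
(~q4) alone gives q4 = 0.
This assignment satisfies each clause.
A satisfying assignment: q1: 1; q2: 1; q3: 1; q4: 0; q5: 1; q6: 1.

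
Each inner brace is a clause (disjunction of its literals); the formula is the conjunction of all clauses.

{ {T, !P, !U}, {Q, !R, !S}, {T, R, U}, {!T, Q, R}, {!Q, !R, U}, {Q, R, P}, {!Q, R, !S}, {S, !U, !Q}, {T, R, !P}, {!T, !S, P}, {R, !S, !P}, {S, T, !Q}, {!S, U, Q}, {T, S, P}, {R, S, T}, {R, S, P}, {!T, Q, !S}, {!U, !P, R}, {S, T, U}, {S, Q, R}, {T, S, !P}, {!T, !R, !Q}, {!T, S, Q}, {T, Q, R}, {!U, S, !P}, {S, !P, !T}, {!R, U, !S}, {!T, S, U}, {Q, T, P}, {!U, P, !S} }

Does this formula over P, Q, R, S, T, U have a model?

Branch on T: set T = true.
Branch on Q: set Q = true.
(!R) alone gives R = false.
(!S) alone gives S = false.
(!U) alone gives U = false.
Now (U) is unsatisfied and unit — conflict.
Undo Q and try Q = false.
(R) alone gives R = true.
(!S) alone gives S = false.
Now (S) is unsatisfied and unit — conflict.
Either choice for Q ends in contradiction.
Undo T and try T = false.
Branch on P: set P = false.
(S) alone gives S = true.
(Q) alone gives Q = true.
(R) alone gives R = true.
(U) alone gives U = true.
Now (!U) is unsatisfied and unit — conflict.
Undo P and try P = true.
(!U) alone gives U = false.
(R) alone gives R = true.
(!Q) alone gives Q = false.
(!S) alone gives S = false.
Now (S) is unsatisfied and unit — conflict.
Either choice for P ends in contradiction.
Either choice for T ends in contradiction.
No assignment satisfies every clause.

Unsatisfiable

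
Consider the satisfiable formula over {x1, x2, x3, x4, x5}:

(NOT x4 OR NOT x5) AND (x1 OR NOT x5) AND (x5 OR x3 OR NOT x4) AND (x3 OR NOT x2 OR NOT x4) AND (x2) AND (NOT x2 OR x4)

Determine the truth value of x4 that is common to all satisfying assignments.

True

Suppose x4 = false.
(x2) alone gives x2 = true.
That conflicts with the unit clause (NOT x2).
So every satisfying assignment has x4 = True.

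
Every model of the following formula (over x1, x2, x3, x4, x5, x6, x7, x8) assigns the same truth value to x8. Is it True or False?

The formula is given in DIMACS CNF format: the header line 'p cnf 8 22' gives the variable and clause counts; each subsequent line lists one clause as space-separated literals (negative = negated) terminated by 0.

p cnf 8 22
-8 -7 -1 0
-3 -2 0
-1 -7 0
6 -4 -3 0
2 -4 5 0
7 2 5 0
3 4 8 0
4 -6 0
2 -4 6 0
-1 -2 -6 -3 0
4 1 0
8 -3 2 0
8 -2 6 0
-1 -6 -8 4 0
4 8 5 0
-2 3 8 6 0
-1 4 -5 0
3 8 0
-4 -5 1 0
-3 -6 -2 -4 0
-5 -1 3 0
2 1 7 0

Suppose x8 = False.
The clause (x3) is unit, so x3 = True.
The clause (¬x2) is unit, so x2 = False.
That conflicts with the unit clause (x2).
So every satisfying assignment has x8 = True.

True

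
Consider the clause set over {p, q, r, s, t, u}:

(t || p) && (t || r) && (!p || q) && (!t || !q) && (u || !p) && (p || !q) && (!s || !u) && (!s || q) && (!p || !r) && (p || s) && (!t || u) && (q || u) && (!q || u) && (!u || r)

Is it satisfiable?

Suppose t = true.
(!q) alone gives q = false.
(!p) alone gives p = false.
(!s) alone gives s = false.
Now (s) is unsatisfied and unit — conflict.
That branch fails; take t = false instead.
(p) alone gives p = true.
(r) alone gives r = true.
Now (!r) is unsatisfied and unit — conflict.
Either choice for t ends in contradiction.
No assignment satisfies every clause.

Unsatisfiable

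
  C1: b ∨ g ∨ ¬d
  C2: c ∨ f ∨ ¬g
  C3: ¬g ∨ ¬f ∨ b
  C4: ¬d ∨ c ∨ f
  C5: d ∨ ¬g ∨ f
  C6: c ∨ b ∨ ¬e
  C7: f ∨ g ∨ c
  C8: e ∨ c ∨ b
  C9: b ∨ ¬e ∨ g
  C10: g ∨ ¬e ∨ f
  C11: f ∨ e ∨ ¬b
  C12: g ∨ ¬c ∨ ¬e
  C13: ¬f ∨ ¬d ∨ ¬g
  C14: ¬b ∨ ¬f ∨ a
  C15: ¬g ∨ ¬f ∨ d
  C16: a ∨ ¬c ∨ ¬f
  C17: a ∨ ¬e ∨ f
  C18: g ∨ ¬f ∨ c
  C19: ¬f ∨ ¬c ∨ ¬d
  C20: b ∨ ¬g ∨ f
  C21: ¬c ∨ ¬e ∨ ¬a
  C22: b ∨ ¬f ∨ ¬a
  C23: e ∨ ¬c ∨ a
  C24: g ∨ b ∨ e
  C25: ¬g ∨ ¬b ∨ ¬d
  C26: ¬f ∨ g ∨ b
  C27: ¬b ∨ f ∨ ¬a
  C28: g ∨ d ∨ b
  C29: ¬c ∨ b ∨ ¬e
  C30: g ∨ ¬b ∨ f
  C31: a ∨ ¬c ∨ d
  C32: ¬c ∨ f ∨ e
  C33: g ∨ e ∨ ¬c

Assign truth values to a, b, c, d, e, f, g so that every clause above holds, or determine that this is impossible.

UNSATISFIABLE

Suppose b = True.
Suppose f = True.
The clause (a) is unit, so a = True.
Suppose d = False.
The clause (¬g) is unit, so g = False.
The clause (c) is unit, so c = True.
The clause (¬e) is unit, so e = False.
That conflicts with the unit clause (e).
Backtrack on d: now try d = True.
The clause (¬g) is unit, so g = False.
The clause (c) is unit, so c = True.
That conflicts with the unit clause (¬c).
Both values of d lead to a conflict.
Backtrack on f: now try f = False.
The clause (e) is unit, so e = True.
The clause (g) is unit, so g = True.
The clause (c) is unit, so c = True.
The clause (d) is unit, so d = True.
That conflicts with the unit clause (¬d).
Both values of f lead to a conflict.
Backtrack on b: now try b = False.
Suppose g = True.
The clause (¬f) is unit, so f = False.
That conflicts with the unit clause (f).
Backtrack on g: now try g = False.
The clause (¬d) is unit, so d = False.
That conflicts with the unit clause (d).
Both values of g lead to a conflict.
Both values of b lead to a conflict.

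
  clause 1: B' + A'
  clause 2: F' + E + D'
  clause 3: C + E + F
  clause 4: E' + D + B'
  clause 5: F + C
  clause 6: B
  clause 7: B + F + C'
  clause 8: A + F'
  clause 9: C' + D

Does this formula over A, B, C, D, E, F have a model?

Unit clause (B) forces B = 1.
Unit clause (A') forces A = 0.
Unit clause (F') forces F = 0.
Unit clause (C) forces C = 1.
Unit clause (D) forces D = 1.
Every clause is now satisfied; E is unconstrained.
A satisfying assignment: A: 0,  B: 1,  C: 1,  D: 1,  E: 1,  F: 0.

Satisfiable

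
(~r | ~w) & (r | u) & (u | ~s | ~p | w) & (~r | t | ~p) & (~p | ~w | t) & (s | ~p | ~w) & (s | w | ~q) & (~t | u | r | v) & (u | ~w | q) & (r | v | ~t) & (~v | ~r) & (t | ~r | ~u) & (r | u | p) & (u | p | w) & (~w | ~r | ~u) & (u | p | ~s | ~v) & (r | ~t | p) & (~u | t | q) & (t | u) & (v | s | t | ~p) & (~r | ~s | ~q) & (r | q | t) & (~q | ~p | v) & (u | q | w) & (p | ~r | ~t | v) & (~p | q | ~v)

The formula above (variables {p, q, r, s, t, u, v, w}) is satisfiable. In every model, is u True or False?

Suppose u = 0.
Unit clause (r) forces r = 1.
Unit clause (~w) forces w = 0.
Unit clause (~v) forces v = 0.
Unit clause (p) forces p = 1.
Unit clause (~s) forces s = 0.
Unit clause (t) forces t = 1.
Unit clause (~q) forces q = 0.
Now (q) is unsatisfied and unit — conflict.
So every satisfying assignment has u = True.

True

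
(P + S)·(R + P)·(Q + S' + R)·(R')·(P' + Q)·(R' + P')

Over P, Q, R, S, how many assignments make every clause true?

2

There are 2^4 = 16 truth assignments over (P, Q, R, S).
Split on P. With P = 1, the clauses containing P are satisfied and P' drops from the rest; 2 of the 2^3 = 8 assignments to the other variables satisfy what remains.
With P = 0, by the same count on the reduced clause set, 0 assignments work.
(One model: P=T, Q=T, R=F, S=F.)
Total: 2 + 0 = 2.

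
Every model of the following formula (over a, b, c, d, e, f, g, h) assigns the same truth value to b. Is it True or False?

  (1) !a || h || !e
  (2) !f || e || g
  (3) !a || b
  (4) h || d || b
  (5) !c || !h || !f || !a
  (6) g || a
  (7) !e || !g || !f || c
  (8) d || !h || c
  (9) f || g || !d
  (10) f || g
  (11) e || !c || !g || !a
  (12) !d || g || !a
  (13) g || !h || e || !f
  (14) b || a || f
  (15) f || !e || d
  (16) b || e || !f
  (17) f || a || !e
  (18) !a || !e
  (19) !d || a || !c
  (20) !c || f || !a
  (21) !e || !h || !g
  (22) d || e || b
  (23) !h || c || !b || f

True

Suppose b = false.
Unit clause (!a) forces a = false.
Unit clause (g) forces g = true.
Unit clause (f) forces f = true.
Unit clause (e) forces e = true.
Unit clause (c) forces c = true.
Unit clause (!d) forces d = false.
Unit clause (h) forces h = true.
That conflicts with the unit clause (!h).
So every satisfying assignment has b = True.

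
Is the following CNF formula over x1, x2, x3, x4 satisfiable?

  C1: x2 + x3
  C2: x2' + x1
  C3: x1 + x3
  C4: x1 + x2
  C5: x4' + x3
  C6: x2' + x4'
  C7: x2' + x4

Try x2 = 0.
From the singleton clause (x3), x3 = 1.
From the singleton clause (x1), x1 = 1.
All clauses hold; x4 can take either value.
A satisfying assignment: x1=1,  x2=0,  x3=1,  x4=0.

Yes, satisfiable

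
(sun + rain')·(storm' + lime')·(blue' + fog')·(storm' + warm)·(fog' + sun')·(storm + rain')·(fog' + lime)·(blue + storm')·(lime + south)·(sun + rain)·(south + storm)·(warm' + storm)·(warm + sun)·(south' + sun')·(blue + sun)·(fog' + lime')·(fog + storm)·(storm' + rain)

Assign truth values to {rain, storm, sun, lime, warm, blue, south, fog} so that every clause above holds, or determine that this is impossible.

UNSATISFIABLE

Try sun = 1.
The clause (fog') is unit, so fog = 0.
The clause (south') is unit, so south = 0.
The clause (lime) is unit, so lime = 1.
The clause (storm') is unit, so storm = 0.
Now (storm) is unsatisfied and unit — conflict.
Undo sun and try sun = 0.
The clause (rain') is unit, so rain = 0.
Now (rain) is unsatisfied and unit — conflict.
Both values of sun lead to a conflict.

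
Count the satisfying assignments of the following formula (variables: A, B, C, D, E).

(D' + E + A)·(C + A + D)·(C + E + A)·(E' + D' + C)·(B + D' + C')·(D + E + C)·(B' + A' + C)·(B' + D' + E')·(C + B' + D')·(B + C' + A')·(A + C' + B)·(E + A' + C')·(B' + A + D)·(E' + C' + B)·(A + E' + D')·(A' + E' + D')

There are 2^5 = 32 truth assignments over (A, B, C, D, E).
Split on D. With D = 1, the clauses containing D are satisfied and D' drops from the rest; 1 of the 2^4 = 16 assignments to the other variables satisfy what remains.
With D = 0, by the same count on the reduced clause set, 2 assignments work.
(One model: A=T, B=F, C=F, D=F, E=T.)
Total: 1 + 2 = 3.

3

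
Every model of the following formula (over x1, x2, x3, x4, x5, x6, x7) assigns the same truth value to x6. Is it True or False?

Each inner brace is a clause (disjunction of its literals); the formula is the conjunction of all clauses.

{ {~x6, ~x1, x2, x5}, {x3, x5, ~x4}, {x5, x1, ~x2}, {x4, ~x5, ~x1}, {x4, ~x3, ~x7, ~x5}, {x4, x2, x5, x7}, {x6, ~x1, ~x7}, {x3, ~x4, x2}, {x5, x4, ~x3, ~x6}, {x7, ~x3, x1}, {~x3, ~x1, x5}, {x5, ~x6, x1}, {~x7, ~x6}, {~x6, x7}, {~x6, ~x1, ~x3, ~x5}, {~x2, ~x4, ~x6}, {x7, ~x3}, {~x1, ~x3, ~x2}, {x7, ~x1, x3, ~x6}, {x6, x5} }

False

Suppose x6 = 1.
From the singleton clause (~x7), x7 = 0.
But (x7) is also a unit clause — contradiction.
So every satisfying assignment has x6 = False.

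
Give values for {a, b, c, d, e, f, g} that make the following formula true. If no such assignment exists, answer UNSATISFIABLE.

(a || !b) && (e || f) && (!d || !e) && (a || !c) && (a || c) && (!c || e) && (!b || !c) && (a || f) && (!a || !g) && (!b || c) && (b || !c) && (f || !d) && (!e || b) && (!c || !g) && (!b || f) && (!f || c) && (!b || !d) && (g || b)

Suppose a = true.
(!g) alone gives g = false.
(b) alone gives b = true.
(!c) alone gives c = false.
But (c) is also a unit clause — contradiction.
Backtrack on a: now try a = false.
(!b) alone gives b = false.
(!c) alone gives c = false.
But (c) is also a unit clause — contradiction.
Both values of a lead to a conflict.

UNSATISFIABLE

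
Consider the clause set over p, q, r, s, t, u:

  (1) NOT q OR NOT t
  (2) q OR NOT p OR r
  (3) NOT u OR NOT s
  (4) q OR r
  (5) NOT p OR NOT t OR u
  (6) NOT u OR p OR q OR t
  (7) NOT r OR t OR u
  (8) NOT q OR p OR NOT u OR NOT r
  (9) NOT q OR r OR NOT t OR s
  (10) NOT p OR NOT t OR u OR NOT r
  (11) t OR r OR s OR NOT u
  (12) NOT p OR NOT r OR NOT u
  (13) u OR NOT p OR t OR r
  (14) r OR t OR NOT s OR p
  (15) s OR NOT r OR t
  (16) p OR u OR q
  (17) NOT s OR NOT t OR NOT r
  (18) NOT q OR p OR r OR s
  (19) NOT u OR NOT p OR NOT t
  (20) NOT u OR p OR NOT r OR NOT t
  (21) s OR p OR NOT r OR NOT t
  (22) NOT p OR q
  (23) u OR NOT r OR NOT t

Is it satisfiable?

Suppose q = false.
From the singleton clause (r), r = true.
From the singleton clause (NOT p), p = false.
From the singleton clause (u), u = true.
From the singleton clause (NOT s), s = false.
From the singleton clause (t), t = true.
But (NOT t) is also a unit clause — contradiction.
Backtrack on q: now try q = true.
From the singleton clause (NOT t), t = false.
Suppose u = false.
From the singleton clause (NOT r), r = false.
From the singleton clause (NOT p), p = false.
From the singleton clause (NOT s), s = false.
But (s) is also a unit clause — contradiction.
Backtrack on u: now try u = true.
From the singleton clause (NOT s), s = false.
From the singleton clause (r), r = true.
But (NOT r) is also a unit clause — contradiction.
Either choice for u ends in contradiction.
Either choice for q ends in contradiction.
No assignment satisfies every clause.

No, unsatisfiable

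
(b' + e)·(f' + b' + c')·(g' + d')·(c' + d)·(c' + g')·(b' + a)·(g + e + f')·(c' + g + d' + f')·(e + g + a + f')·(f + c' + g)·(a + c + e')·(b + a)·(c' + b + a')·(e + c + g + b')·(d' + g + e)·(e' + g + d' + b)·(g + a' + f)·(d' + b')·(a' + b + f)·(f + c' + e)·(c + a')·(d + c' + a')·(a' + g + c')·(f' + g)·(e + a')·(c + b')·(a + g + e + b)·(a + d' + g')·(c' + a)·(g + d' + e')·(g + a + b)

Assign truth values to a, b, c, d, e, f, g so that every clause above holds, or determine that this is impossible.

Try b = 0.
The clause (a) is unit, so a = 1.
The clause (c') is unit, so c = 0.
But (c) is also a unit clause — contradiction.
Backtrack on b: now try b = 1.
The clause (e) is unit, so e = 1.
The clause (a) is unit, so a = 1.
The clause (d') is unit, so d = 0.
The clause (c') is unit, so c = 0.
But (c) is also a unit clause — contradiction.
Either choice for b ends in contradiction.

UNSATISFIABLE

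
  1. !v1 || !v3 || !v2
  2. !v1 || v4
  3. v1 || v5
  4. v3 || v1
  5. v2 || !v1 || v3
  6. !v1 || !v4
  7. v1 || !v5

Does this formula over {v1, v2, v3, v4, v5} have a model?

Try v1 = false.
From the singleton clause (v5), v5 = true.
That conflicts with the unit clause (!v5).
That branch fails; take v1 = true instead.
From the singleton clause (v4), v4 = true.
That conflicts with the unit clause (!v4).
Either choice for v1 ends in contradiction.
No assignment satisfies every clause.

No, unsatisfiable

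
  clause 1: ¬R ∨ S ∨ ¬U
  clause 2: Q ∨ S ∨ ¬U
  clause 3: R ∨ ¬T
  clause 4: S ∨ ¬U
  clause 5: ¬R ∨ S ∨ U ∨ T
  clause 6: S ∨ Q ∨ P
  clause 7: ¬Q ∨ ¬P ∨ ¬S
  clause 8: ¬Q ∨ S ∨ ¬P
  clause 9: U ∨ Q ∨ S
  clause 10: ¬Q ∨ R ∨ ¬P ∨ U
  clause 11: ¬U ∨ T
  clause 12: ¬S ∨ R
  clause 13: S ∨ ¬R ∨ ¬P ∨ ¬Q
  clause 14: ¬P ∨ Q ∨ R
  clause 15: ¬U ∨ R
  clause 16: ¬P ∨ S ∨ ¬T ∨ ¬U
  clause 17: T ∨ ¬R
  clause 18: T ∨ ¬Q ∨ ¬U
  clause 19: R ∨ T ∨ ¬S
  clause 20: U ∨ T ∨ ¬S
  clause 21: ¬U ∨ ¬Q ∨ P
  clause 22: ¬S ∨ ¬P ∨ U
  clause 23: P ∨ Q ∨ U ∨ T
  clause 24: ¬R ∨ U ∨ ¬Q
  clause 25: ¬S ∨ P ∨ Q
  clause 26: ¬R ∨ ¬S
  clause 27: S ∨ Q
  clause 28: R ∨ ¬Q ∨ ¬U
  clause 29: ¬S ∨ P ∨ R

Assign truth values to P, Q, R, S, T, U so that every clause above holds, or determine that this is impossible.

Suppose R = False.
(¬T) alone gives T = False.
(¬U) alone gives U = False.
(¬S) alone gives S = False.
(Q) alone gives Q = True.
(¬P) alone gives P = False.
This assignment satisfies each clause.

P=False; Q=True; R=False; S=False; T=False; U=False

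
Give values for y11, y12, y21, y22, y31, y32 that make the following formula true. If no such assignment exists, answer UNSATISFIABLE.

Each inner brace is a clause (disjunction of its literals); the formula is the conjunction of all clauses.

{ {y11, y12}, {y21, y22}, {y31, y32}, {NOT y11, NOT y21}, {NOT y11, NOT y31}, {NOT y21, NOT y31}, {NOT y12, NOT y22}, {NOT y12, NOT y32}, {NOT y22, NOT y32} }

Branch on y11: set y11 = true.
From the singleton clause (NOT y21), y21 = false.
From the singleton clause (y22), y22 = true.
From the singleton clause (NOT y31), y31 = false.
From the singleton clause (y32), y32 = true.
But (NOT y32) is also a unit clause — contradiction.
That branch fails; take y11 = false instead.
From the singleton clause (y12), y12 = true.
From the singleton clause (NOT y22), y22 = false.
From the singleton clause (y21), y21 = true.
From the singleton clause (NOT y31), y31 = false.
From the singleton clause (y32), y32 = true.
But (NOT y32) is also a unit clause — contradiction.
Neither y11 = true nor y11 = false works.

UNSATISFIABLE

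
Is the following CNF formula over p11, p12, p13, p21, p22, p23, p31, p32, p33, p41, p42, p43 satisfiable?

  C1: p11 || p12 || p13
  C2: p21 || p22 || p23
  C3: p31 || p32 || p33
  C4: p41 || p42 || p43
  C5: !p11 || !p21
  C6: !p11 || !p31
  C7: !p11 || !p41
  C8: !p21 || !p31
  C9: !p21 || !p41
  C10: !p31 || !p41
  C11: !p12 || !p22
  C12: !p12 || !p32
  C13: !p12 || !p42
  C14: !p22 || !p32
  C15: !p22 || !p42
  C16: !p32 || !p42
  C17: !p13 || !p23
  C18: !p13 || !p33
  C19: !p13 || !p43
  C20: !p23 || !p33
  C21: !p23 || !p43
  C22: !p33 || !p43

Case p11 = false:
Case p12 = true:
The clause (!p22) is unit, so p22 = false.
The clause (!p32) is unit, so p32 = false.
The clause (!p42) is unit, so p42 = false.
Case p21 = true:
The clause (!p31) is unit, so p31 = false.
The clause (p33) is unit, so p33 = true.
The clause (!p41) is unit, so p41 = false.
The clause (p43) is unit, so p43 = true.
That conflicts with the unit clause (!p43).
So p21 must be the other value — set p21 = false.
The clause (p23) is unit, so p23 = true.
The clause (!p13) is unit, so p13 = false.
The clause (!p33) is unit, so p33 = false.
The clause (p31) is unit, so p31 = true.
The clause (!p41) is unit, so p41 = false.
The clause (p43) is unit, so p43 = true.
That conflicts with the unit clause (!p43).
Either choice for p21 ends in contradiction.
So p12 must be the other value — set p12 = false.
The clause (p13) is unit, so p13 = true.
The clause (!p23) is unit, so p23 = false.
The clause (!p33) is unit, so p33 = false.
The clause (!p43) is unit, so p43 = false.
Case p21 = true:
The clause (!p31) is unit, so p31 = false.
The clause (p32) is unit, so p32 = true.
The clause (!p41) is unit, so p41 = false.
The clause (p42) is unit, so p42 = true.
That conflicts with the unit clause (!p42).
So p21 must be the other value — set p21 = false.
The clause (p22) is unit, so p22 = true.
The clause (!p32) is unit, so p32 = false.
The clause (p31) is unit, so p31 = true.
The clause (!p41) is unit, so p41 = false.
The clause (p42) is unit, so p42 = true.
That conflicts with the unit clause (!p42).
Either choice for p21 ends in contradiction.
Either choice for p12 ends in contradiction.
So p11 must be the other value — set p11 = true.
The clause (!p21) is unit, so p21 = false.
The clause (!p31) is unit, so p31 = false.
The clause (!p41) is unit, so p41 = false.
Case p22 = true:
The clause (!p12) is unit, so p12 = false.
The clause (!p32) is unit, so p32 = false.
The clause (p33) is unit, so p33 = true.
The clause (!p42) is unit, so p42 = false.
The clause (p43) is unit, so p43 = true.
That conflicts with the unit clause (!p43).
So p22 must be the other value — set p22 = false.
The clause (p23) is unit, so p23 = true.
The clause (!p13) is unit, so p13 = false.
The clause (!p33) is unit, so p33 = false.
The clause (p32) is unit, so p32 = true.
The clause (!p12) is unit, so p12 = false.
The clause (!p42) is unit, so p42 = false.
The clause (p43) is unit, so p43 = true.
That conflicts with the unit clause (!p43).
Either choice for p22 ends in contradiction.
Either choice for p11 ends in contradiction.
No assignment satisfies every clause.

Unsatisfiable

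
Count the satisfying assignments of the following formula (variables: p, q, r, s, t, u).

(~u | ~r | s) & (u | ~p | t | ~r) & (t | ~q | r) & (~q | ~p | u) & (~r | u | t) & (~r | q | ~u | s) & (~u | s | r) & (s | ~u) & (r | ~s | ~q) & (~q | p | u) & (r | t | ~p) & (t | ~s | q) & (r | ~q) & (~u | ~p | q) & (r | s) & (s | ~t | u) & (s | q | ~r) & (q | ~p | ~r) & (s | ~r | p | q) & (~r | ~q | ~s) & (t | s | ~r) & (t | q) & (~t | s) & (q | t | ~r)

5

There are 2^6 = 64 truth assignments over (p, q, r, s, t, u).
Split on s. With s = 1, the clauses containing s are satisfied and ~s drops from the rest; 5 of the 2^5 = 32 assignments to the other variables satisfy what remains.
With s = 0, by the same count on the reduced clause set, 0 assignments work.
(One model: p=F, q=F, r=F, s=T, t=T, u=F.)
Total: 5 + 0 = 5.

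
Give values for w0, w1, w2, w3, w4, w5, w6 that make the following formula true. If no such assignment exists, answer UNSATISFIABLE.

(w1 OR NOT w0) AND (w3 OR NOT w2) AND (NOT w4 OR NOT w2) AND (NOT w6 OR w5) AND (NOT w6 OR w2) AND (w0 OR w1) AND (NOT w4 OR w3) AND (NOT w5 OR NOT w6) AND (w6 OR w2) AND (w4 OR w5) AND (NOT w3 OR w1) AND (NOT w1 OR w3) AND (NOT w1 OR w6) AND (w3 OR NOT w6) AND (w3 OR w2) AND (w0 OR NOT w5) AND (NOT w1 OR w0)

Case w1 = true:
From the singleton clause (w3), w3 = true.
From the singleton clause (w6), w6 = true.
From the singleton clause (w5), w5 = true.
That conflicts with the unit clause (NOT w5).
Backtrack on w1: now try w1 = false.
From the singleton clause (NOT w0), w0 = false.
That conflicts with the unit clause (w0).
Either choice for w1 ends in contradiction.

UNSATISFIABLE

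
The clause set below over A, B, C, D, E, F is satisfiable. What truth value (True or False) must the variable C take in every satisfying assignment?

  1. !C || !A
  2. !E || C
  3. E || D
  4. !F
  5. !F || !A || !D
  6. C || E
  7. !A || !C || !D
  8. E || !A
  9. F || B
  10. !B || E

Suppose C = false.
From the singleton clause (!E), E = false.
Now (E) is unsatisfied and unit — conflict.
So every satisfying assignment has C = True.

True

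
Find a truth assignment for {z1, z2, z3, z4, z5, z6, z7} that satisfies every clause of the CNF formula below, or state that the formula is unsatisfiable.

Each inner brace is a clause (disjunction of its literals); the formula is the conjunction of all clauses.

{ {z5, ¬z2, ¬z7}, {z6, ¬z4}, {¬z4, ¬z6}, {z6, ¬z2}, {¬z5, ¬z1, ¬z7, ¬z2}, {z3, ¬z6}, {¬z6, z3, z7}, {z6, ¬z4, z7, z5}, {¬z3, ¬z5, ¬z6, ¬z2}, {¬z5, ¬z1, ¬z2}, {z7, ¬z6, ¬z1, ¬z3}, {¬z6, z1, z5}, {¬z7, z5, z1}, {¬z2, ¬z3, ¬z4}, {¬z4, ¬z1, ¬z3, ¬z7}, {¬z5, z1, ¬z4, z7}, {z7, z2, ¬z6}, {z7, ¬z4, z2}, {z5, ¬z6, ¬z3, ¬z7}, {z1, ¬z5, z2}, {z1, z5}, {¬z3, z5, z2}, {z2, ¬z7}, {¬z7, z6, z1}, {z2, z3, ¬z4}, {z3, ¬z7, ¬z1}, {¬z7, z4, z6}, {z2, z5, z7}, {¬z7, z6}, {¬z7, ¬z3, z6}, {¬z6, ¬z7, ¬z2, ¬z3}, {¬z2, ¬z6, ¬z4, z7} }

Try z6 = False.
From the singleton clause (¬z4), z4 = False.
From the singleton clause (¬z2), z2 = False.
From the singleton clause (¬z7), z7 = False.
From the singleton clause (z5), z5 = True.
From the singleton clause (z1), z1 = True.
Every clause is now satisfied; z3 is unconstrained.

z1: True,  z2: False,  z3: False,  z4: False,  z5: True,  z6: False,  z7: False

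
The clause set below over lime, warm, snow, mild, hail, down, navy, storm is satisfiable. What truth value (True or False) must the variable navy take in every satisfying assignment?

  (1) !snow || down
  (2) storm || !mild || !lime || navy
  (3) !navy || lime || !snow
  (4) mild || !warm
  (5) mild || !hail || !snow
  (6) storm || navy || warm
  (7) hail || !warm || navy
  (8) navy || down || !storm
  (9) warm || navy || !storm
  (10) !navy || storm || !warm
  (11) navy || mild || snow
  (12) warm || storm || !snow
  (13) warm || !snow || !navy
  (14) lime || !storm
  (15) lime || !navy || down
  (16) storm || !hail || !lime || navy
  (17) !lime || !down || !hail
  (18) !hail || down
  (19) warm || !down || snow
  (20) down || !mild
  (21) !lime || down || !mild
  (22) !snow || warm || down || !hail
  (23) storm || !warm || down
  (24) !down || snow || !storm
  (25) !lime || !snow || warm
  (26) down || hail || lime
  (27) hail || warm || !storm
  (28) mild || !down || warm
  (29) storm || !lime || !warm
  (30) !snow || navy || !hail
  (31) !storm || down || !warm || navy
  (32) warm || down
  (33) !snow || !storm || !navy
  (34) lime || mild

Suppose navy = true.
Case snow = false:
Case mild = true:
The clause (down) is unit, so down = true.
The clause (warm) is unit, so warm = true.
The clause (storm) is unit, so storm = true.
But (!storm) is also a unit clause — contradiction.
Backtrack on mild: now try mild = false.
The clause (!warm) is unit, so warm = false.
The clause (!down) is unit, so down = false.
But (down) is also a unit clause — contradiction.
Both values of mild lead to a conflict.
Backtrack on snow: now try snow = true.
The clause (down) is unit, so down = true.
The clause (lime) is unit, so lime = true.
The clause (warm) is unit, so warm = true.
The clause (mild) is unit, so mild = true.
The clause (storm) is unit, so storm = true.
But (!storm) is also a unit clause — contradiction.
Both values of snow lead to a conflict.
So every satisfying assignment has navy = False.

False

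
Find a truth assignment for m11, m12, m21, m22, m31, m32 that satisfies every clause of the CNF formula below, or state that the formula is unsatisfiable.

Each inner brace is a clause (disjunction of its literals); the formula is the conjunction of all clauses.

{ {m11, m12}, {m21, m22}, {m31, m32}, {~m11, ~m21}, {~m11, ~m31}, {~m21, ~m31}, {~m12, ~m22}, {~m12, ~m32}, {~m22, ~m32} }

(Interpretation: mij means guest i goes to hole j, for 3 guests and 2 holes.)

UNSATISFIABLE

Suppose m11 = 1.
From the singleton clause (~m21), m21 = 0.
From the singleton clause (m22), m22 = 1.
From the singleton clause (~m31), m31 = 0.
From the singleton clause (m32), m32 = 1.
That conflicts with the unit clause (~m32).
That branch fails; take m11 = 0 instead.
From the singleton clause (m12), m12 = 1.
From the singleton clause (~m22), m22 = 0.
From the singleton clause (m21), m21 = 1.
From the singleton clause (~m31), m31 = 0.
From the singleton clause (m32), m32 = 1.
That conflicts with the unit clause (~m32).
Either choice for m11 ends in contradiction.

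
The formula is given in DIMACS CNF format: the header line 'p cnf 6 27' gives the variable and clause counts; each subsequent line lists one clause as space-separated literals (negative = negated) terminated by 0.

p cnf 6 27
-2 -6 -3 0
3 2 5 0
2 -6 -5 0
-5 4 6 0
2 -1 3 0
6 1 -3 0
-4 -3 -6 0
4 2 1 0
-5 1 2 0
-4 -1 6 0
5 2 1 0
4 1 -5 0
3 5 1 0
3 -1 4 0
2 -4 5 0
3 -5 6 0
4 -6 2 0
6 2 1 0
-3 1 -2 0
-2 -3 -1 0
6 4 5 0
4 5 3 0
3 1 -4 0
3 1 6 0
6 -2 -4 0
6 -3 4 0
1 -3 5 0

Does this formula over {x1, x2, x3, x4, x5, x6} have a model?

Satisfiable

Case x2 = True:
Case x6 = True:
From the singleton clause (¬x3), x3 = False.
Case x5 = False:
From the singleton clause (x1), x1 = True.
From the singleton clause (x4), x4 = True.
All clauses are satisfied.
A satisfying assignment: x1=True,  x2=True,  x3=False,  x4=True,  x5=False,  x6=True.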